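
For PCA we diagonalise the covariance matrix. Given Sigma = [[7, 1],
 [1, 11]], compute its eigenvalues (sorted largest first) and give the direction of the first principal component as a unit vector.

Step 1 — characteristic polynomial of 2×2 Sigma:
  det(Sigma - λI) = λ² - trace · λ + det = 0.
  trace = 7 + 11 = 18, det = 7·11 - (1)² = 76.
Step 2 — discriminant:
  Δ = trace² - 4·det = 324 - 304 = 20.
Step 3 — eigenvalues:
  λ = (trace ± √Δ)/2 = (18 ± 4.4721)/2,
  λ_1 = 11.2361,  λ_2 = 6.7639.

Step 4 — unit eigenvector for λ_1: solve (Sigma - λ_1 I)v = 0. First row:
  (7 - 11.2361)·v_x + (1)·v_y = 0, i.e. (-4.2361)·v_x + (1)·v_y = 0,
  so v ∝ (b, λ_1 - a) = (1, 4.2361) = u.
  ||u|| = √((1)² + (4.2361)²) = √(18.9443) ≈ 4.3525,
  v_1 = u/||u|| ≈ (0.2298, 0.9732) (||v_1|| = 1).

λ_1 = 11.2361,  λ_2 = 6.7639;  v_1 ≈ (0.2298, 0.9732)


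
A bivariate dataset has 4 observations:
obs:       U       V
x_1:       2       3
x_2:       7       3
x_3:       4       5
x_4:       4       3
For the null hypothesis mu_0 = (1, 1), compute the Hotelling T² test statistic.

Step 1 — sample mean vector:
  mean(U) = (2 + 7 + 4 + 4) / 4 = 17/4 = 4.25
  mean(V) = (3 + 3 + 5 + 3) / 4 = 14/4 = 3.5
  x̄ = (4.25, 3.5),  deviation x̄ - mu_0 = (4.25, 3.5) - (1, 1) = (3.25, 2.5).

Step 2 — sample covariance matrix, S[i,j] = (1/(n-1)) · Σ_k (x_{k,i} - mean_i) · (x_{k,j} - mean_j), divisor n-1 = 3:
  S[U,U] = ((-2.25)·(-2.25) + (2.75)·(2.75) + (-0.25)·(-0.25) + (-0.25)·(-0.25)) / 3 = 12.75/3 = 4.25
  S[U,V] = ((-2.25)·(-0.5) + (2.75)·(-0.5) + (-0.25)·(1.5) + (-0.25)·(-0.5)) / 3 = -0.5/3 = -0.1667
  S[V,V] = ((-0.5)·(-0.5) + (-0.5)·(-0.5) + (1.5)·(1.5) + (-0.5)·(-0.5)) / 3 = 3/3 = 1
  S = [[4.25, -0.1667],
 [-0.1667, 1]].

Step 3 — invert S. det(S) = 4.25·1 - (-0.1667)² = 4.2222.
  S^{-1} = (1/det) · [[d, -b], [-b, a]] = [[0.2368, 0.0395],
 [0.0395, 1.0066]].

Step 4 — quadratic form (x̄ - mu_0)^T · S^{-1} · (x̄ - mu_0):
  S^{-1} · (x̄ - mu_0) = (0.8684, 2.6447),
  (x̄ - mu_0)^T · [...] = (3.25)·(0.8684) + (2.5)·(2.6447) = 9.4342.

Step 5 — scale by n: T² = 4 · 9.4342 = 37.7368.

T² ≈ 37.7368


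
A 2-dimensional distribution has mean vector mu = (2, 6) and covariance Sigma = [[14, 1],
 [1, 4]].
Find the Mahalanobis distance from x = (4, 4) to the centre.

Step 1 — centre the observation: (x - mu) = (2, -2).

Step 2 — invert Sigma. det(Sigma) = 14·4 - (1)² = 55.
  Sigma^{-1} = (1/det) · [[d, -b], [-b, a]] = [[0.0727, -0.0182],
 [-0.0182, 0.2545]].

Step 3 — form the quadratic (x - mu)^T · Sigma^{-1} · (x - mu):
  Sigma^{-1} · (x - mu) = (0.1818, -0.5455).
  (x - mu)^T · [Sigma^{-1} · (x - mu)] = (2)·(0.1818) + (-2)·(-0.5455) = 1.4545.

Step 4 — take square root: d = √(1.4545) ≈ 1.206.

d(x, mu) = √(1.4545) ≈ 1.206


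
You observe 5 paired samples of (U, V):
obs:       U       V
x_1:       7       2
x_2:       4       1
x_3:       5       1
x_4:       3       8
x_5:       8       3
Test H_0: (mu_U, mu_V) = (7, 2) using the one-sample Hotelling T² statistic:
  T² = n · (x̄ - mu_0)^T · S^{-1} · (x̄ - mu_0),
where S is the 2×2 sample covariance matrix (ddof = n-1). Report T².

Step 1 — sample mean vector:
  mean(U) = (7 + 4 + 5 + 3 + 8) / 5 = 27/5 = 5.4
  mean(V) = (2 + 1 + 1 + 8 + 3) / 5 = 15/5 = 3
  x̄ = (5.4, 3),  deviation x̄ - mu_0 = (5.4, 3) - (7, 2) = (-1.6, 1).

Step 2 — sample covariance matrix, S[i,j] = (1/(n-1)) · Σ_k (x_{k,i} - mean_i) · (x_{k,j} - mean_j), divisor n-1 = 4:
  S[U,U] = ((1.6)·(1.6) + (-1.4)·(-1.4) + (-0.4)·(-0.4) + (-2.4)·(-2.4) + (2.6)·(2.6)) / 4 = 17.2/4 = 4.3
  S[U,V] = ((1.6)·(-1) + (-1.4)·(-2) + (-0.4)·(-2) + (-2.4)·(5) + (2.6)·(0)) / 4 = -10/4 = -2.5
  S[V,V] = ((-1)·(-1) + (-2)·(-2) + (-2)·(-2) + (5)·(5) + (0)·(0)) / 4 = 34/4 = 8.5
  S = [[4.3, -2.5],
 [-2.5, 8.5]].

Step 3 — invert S. det(S) = 4.3·8.5 - (-2.5)² = 30.3.
  S^{-1} = (1/det) · [[d, -b], [-b, a]] = [[0.2805, 0.0825],
 [0.0825, 0.1419]].

Step 4 — quadratic form (x̄ - mu_0)^T · S^{-1} · (x̄ - mu_0):
  S^{-1} · (x̄ - mu_0) = (-0.3663, 0.0099),
  (x̄ - mu_0)^T · [...] = (-1.6)·(-0.3663) + (1)·(0.0099) = 0.596.

Step 5 — scale by n: T² = 5 · 0.596 = 2.9802.

T² ≈ 2.9802


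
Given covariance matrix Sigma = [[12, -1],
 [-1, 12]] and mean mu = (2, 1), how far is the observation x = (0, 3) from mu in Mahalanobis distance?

Step 1 — centre the observation: (x - mu) = (-2, 2).

Step 2 — invert Sigma. det(Sigma) = 12·12 - (-1)² = 143.
  Sigma^{-1} = (1/det) · [[d, -b], [-b, a]] = [[0.0839, 0.007],
 [0.007, 0.0839]].

Step 3 — form the quadratic (x - mu)^T · Sigma^{-1} · (x - mu):
  Sigma^{-1} · (x - mu) = (-0.1538, 0.1538).
  (x - mu)^T · [Sigma^{-1} · (x - mu)] = (-2)·(-0.1538) + (2)·(0.1538) = 0.6154.

Step 4 — take square root: d = √(0.6154) ≈ 0.7845.

d(x, mu) = √(0.6154) ≈ 0.7845


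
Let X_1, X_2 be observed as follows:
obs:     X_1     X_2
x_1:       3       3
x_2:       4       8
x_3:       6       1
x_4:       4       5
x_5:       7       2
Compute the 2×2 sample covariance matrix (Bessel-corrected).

Step 1 — column means:
  mean(X_1) = (3 + 4 + 6 + 4 + 7) / 5 = 24/5 = 4.8
  mean(X_2) = (3 + 8 + 1 + 5 + 2) / 5 = 19/5 = 3.8

Step 2 — sample covariance S[i,j] = (1/(n-1)) · Σ_k (x_{k,i} - mean_i) · (x_{k,j} - mean_j), with n-1 = 4.
  S[X_1,X_1] = ((-1.8)·(-1.8) + (-0.8)·(-0.8) + (1.2)·(1.2) + (-0.8)·(-0.8) + (2.2)·(2.2)) / 4 = 10.8/4 = 2.7
  S[X_1,X_2] = ((-1.8)·(-0.8) + (-0.8)·(4.2) + (1.2)·(-2.8) + (-0.8)·(1.2) + (2.2)·(-1.8)) / 4 = -10.2/4 = -2.55
  S[X_2,X_2] = ((-0.8)·(-0.8) + (4.2)·(4.2) + (-2.8)·(-2.8) + (1.2)·(1.2) + (-1.8)·(-1.8)) / 4 = 30.8/4 = 7.7

S is symmetric (S[j,i] = S[i,j]). Assembling:

S = [[2.7, -2.55],
 [-2.55, 7.7]]


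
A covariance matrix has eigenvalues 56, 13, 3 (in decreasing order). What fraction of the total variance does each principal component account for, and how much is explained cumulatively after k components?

Step 1 — total variance = trace(Sigma) = Σ λ_i = 56 + 13 + 3 = 72.

Step 2 — fraction explained by component i = λ_i / Σ λ:
  PC1: 56/72 = 0.7778
  PC2: 13/72 = 0.1806
  PC3: 3/72 = 0.0417

Step 3 — cumulative fraction after k components = (λ_1 + ... + λ_k) / Σ λ:
  k = 1: 56/72 = 0.7778
  k = 2: (56 + 13)/72 = 69/72 = 0.9583
  k = 3: (56 + 13 + 3)/72 = 72/72 = 1

Summary (fraction, with percent):

explained: PC1 0.7778 (77.78%), PC2 0.1806 (18.06%), PC3 0.0417 (4.17%);  cumulative: 0.7778, 0.9583, 1


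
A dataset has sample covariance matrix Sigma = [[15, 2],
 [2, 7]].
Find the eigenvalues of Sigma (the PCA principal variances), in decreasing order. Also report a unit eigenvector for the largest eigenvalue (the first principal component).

Step 1 — characteristic polynomial of 2×2 Sigma:
  det(Sigma - λI) = λ² - trace · λ + det = 0.
  trace = 15 + 7 = 22, det = 15·7 - (2)² = 101.
Step 2 — discriminant:
  Δ = trace² - 4·det = 484 - 404 = 80.
Step 3 — eigenvalues:
  λ = (trace ± √Δ)/2 = (22 ± 8.9443)/2,
  λ_1 = 15.4721,  λ_2 = 6.5279.

Step 4 — unit eigenvector for λ_1: solve (Sigma - λ_1 I)v = 0. First row:
  (15 - 15.4721)·v_x + (2)·v_y = 0, i.e. (-0.4721)·v_x + (2)·v_y = 0,
  so v ∝ (b, λ_1 - a) = (2, 0.4721) = u.
  ||u|| = √((2)² + (0.4721)²) = √(4.2229) ≈ 2.055,
  v_1 = u/||u|| ≈ (0.9732, 0.2298) (||v_1|| = 1).

λ_1 = 15.4721,  λ_2 = 6.5279;  v_1 ≈ (0.9732, 0.2298)


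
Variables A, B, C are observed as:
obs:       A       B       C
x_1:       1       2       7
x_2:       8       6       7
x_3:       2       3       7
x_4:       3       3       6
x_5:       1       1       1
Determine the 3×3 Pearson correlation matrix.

Step 1 — column means:
  mean(A) = (1 + 8 + 2 + 3 + 1) / 5 = 15/5 = 3
  mean(B) = (2 + 6 + 3 + 3 + 1) / 5 = 15/5 = 3
  mean(C) = (7 + 7 + 7 + 6 + 1) / 5 = 28/5 = 5.6

Step 2 — sample variances and covariances s[i,j] = (1/(n-1)) · Σ_k (x_{k,i} - mean_i) · (x_{k,j} - mean_j), with n-1 = 4:
  s[A,A] = ((-2)·(-2) + (5)·(5) + (-1)·(-1) + (0)·(0) + (-2)·(-2)) / 4 = 34/4 = 8.5
  s[A,B] = ((-2)·(-1) + (5)·(3) + (-1)·(0) + (0)·(0) + (-2)·(-2)) / 4 = 21/4 = 5.25
  s[A,C] = ((-2)·(1.4) + (5)·(1.4) + (-1)·(1.4) + (0)·(0.4) + (-2)·(-4.6)) / 4 = 12/4 = 3
  s[B,B] = ((-1)·(-1) + (3)·(3) + (0)·(0) + (0)·(0) + (-2)·(-2)) / 4 = 14/4 = 3.5
  s[B,C] = ((-1)·(1.4) + (3)·(1.4) + (0)·(1.4) + (0)·(0.4) + (-2)·(-4.6)) / 4 = 12/4 = 3
  s[C,C] = ((1.4)·(1.4) + (1.4)·(1.4) + (1.4)·(1.4) + (0.4)·(0.4) + (-4.6)·(-4.6)) / 4 = 27.2/4 = 6.8
  Sample standard deviations s_i = √(s[i,i]):
  s(A) = √(8.5) = 2.9155
  s(B) = √(3.5) = 1.8708
  s(C) = √(6.8) = 2.6077

Step 3 — r_{ij} = s_{ij} / (s_i · s_j):
  r[A,A] = 1 (diagonal).
  r[A,B] = 5.25 / (2.9155 · 1.8708) = 5.25 / 5.4544 = 0.9625
  r[A,C] = 3 / (2.9155 · 2.6077) = 3 / 7.6026 = 0.3946
  r[B,B] = 1 (diagonal).
  r[B,C] = 3 / (1.8708 · 2.6077) = 3 / 4.8785 = 0.6149
  r[C,C] = 1 (diagonal).

R is symmetric with unit diagonal. Assembling:

R = [[1, 0.9625, 0.3946],
 [0.9625, 1, 0.6149],
 [0.3946, 0.6149, 1]]


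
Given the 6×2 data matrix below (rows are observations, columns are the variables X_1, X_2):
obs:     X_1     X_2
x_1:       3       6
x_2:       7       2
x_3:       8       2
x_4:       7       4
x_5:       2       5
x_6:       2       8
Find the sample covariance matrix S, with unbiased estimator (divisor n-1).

Step 1 — column means:
  mean(X_1) = (3 + 7 + 8 + 7 + 2 + 2) / 6 = 29/6 = 4.8333
  mean(X_2) = (6 + 2 + 2 + 4 + 5 + 8) / 6 = 27/6 = 4.5

Step 2 — sample covariance S[i,j] = (1/(n-1)) · Σ_k (x_{k,i} - mean_i) · (x_{k,j} - mean_j), with n-1 = 5.
  S[X_1,X_1] = ((-1.8333)·(-1.8333) + (2.1667)·(2.1667) + (3.1667)·(3.1667) + (2.1667)·(2.1667) + (-2.8333)·(-2.8333) + (-2.8333)·(-2.8333)) / 5 = 38.8333/5 = 7.7667
  S[X_1,X_2] = ((-1.8333)·(1.5) + (2.1667)·(-2.5) + (3.1667)·(-2.5) + (2.1667)·(-0.5) + (-2.8333)·(0.5) + (-2.8333)·(3.5)) / 5 = -28.5/5 = -5.7
  S[X_2,X_2] = ((1.5)·(1.5) + (-2.5)·(-2.5) + (-2.5)·(-2.5) + (-0.5)·(-0.5) + (0.5)·(0.5) + (3.5)·(3.5)) / 5 = 27.5/5 = 5.5

S is symmetric (S[j,i] = S[i,j]). Assembling:

S = [[7.7667, -5.7],
 [-5.7, 5.5]]


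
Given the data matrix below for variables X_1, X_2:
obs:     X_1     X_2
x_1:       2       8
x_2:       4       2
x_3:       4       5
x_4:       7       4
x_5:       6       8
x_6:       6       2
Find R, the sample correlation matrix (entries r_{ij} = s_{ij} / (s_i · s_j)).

Step 1 — column means:
  mean(X_1) = (2 + 4 + 4 + 7 + 6 + 6) / 6 = 29/6 = 4.8333
  mean(X_2) = (8 + 2 + 5 + 4 + 8 + 2) / 6 = 29/6 = 4.8333

Step 2 — sample variances and covariances s[i,j] = (1/(n-1)) · Σ_k (x_{k,i} - mean_i) · (x_{k,j} - mean_j), with n-1 = 5:
  s[X_1,X_1] = ((-2.8333)·(-2.8333) + (-0.8333)·(-0.8333) + (-0.8333)·(-0.8333) + (2.1667)·(2.1667) + (1.1667)·(1.1667) + (1.1667)·(1.1667)) / 5 = 16.8333/5 = 3.3667
  s[X_1,X_2] = ((-2.8333)·(3.1667) + (-0.8333)·(-2.8333) + (-0.8333)·(0.1667) + (2.1667)·(-0.8333) + (1.1667)·(3.1667) + (1.1667)·(-2.8333)) / 5 = -8.1667/5 = -1.6333
  s[X_2,X_2] = ((3.1667)·(3.1667) + (-2.8333)·(-2.8333) + (0.1667)·(0.1667) + (-0.8333)·(-0.8333) + (3.1667)·(3.1667) + (-2.8333)·(-2.8333)) / 5 = 36.8333/5 = 7.3667
  Sample standard deviations s_i = √(s[i,i]):
  s(X_1) = √(3.3667) = 1.8348
  s(X_2) = √(7.3667) = 2.7142

Step 3 — r_{ij} = s_{ij} / (s_i · s_j):
  r[X_1,X_1] = 1 (diagonal).
  r[X_1,X_2] = -1.6333 / (1.8348 · 2.7142) = -1.6333 / 4.9801 = -0.328
  r[X_2,X_2] = 1 (diagonal).

R is symmetric with unit diagonal. Assembling:

R = [[1, -0.328],
 [-0.328, 1]]


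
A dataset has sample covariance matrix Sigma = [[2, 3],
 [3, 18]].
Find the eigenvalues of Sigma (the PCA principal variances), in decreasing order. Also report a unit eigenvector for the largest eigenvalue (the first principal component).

Step 1 — characteristic polynomial of 2×2 Sigma:
  det(Sigma - λI) = λ² - trace · λ + det = 0.
  trace = 2 + 18 = 20, det = 2·18 - (3)² = 27.
Step 2 — discriminant:
  Δ = trace² - 4·det = 400 - 108 = 292.
Step 3 — eigenvalues:
  λ = (trace ± √Δ)/2 = (20 ± 17.088)/2,
  λ_1 = 18.544,  λ_2 = 1.456.

Step 4 — unit eigenvector for λ_1: solve (Sigma - λ_1 I)v = 0. First row:
  (2 - 18.544)·v_x + (3)·v_y = 0, i.e. (-16.544)·v_x + (3)·v_y = 0,
  so v ∝ (b, λ_1 - a) = (3, 16.544) = u.
  ||u|| = √((3)² + (16.544)²) = √(282.7041) ≈ 16.8138,
  v_1 = u/||u|| ≈ (0.1784, 0.984) (||v_1|| = 1).

λ_1 = 18.544,  λ_2 = 1.456;  v_1 ≈ (0.1784, 0.984)


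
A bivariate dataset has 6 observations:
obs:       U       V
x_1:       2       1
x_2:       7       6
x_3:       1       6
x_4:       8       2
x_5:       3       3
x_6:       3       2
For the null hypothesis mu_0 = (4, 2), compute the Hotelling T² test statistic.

Step 1 — sample mean vector:
  mean(U) = (2 + 7 + 1 + 8 + 3 + 3) / 6 = 24/6 = 4
  mean(V) = (1 + 6 + 6 + 2 + 3 + 2) / 6 = 20/6 = 3.3333
  x̄ = (4, 3.3333),  deviation x̄ - mu_0 = (4, 3.3333) - (4, 2) = (0, 1.3333).

Step 2 — sample covariance matrix, S[i,j] = (1/(n-1)) · Σ_k (x_{k,i} - mean_i) · (x_{k,j} - mean_j), divisor n-1 = 5:
  S[U,U] = ((-2)·(-2) + (3)·(3) + (-3)·(-3) + (4)·(4) + (-1)·(-1) + (-1)·(-1)) / 5 = 40/5 = 8
  S[U,V] = ((-2)·(-2.3333) + (3)·(2.6667) + (-3)·(2.6667) + (4)·(-1.3333) + (-1)·(-0.3333) + (-1)·(-1.3333)) / 5 = 1/5 = 0.2
  S[V,V] = ((-2.3333)·(-2.3333) + (2.6667)·(2.6667) + (2.6667)·(2.6667) + (-1.3333)·(-1.3333) + (-0.3333)·(-0.3333) + (-1.3333)·(-1.3333)) / 5 = 23.3333/5 = 4.6667
  S = [[8, 0.2],
 [0.2, 4.6667]].

Step 3 — invert S. det(S) = 8·4.6667 - (0.2)² = 37.2933.
  S^{-1} = (1/det) · [[d, -b], [-b, a]] = [[0.1251, -0.0054],
 [-0.0054, 0.2145]].

Step 4 — quadratic form (x̄ - mu_0)^T · S^{-1} · (x̄ - mu_0):
  S^{-1} · (x̄ - mu_0) = (-0.0072, 0.286),
  (x̄ - mu_0)^T · [...] = (0)·(-0.0072) + (1.3333)·(0.286) = 0.3814.

Step 5 — scale by n: T² = 6 · 0.3814 = 2.2882.

T² ≈ 2.2882


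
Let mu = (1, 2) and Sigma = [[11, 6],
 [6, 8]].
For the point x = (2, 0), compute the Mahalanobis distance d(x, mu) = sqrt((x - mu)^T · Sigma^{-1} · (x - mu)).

Step 1 — centre the observation: (x - mu) = (1, -2).

Step 2 — invert Sigma. det(Sigma) = 11·8 - (6)² = 52.
  Sigma^{-1} = (1/det) · [[d, -b], [-b, a]] = [[0.1538, -0.1154],
 [-0.1154, 0.2115]].

Step 3 — form the quadratic (x - mu)^T · Sigma^{-1} · (x - mu):
  Sigma^{-1} · (x - mu) = (0.3846, -0.5385).
  (x - mu)^T · [Sigma^{-1} · (x - mu)] = (1)·(0.3846) + (-2)·(-0.5385) = 1.4615.

Step 4 — take square root: d = √(1.4615) ≈ 1.2089.

d(x, mu) = √(1.4615) ≈ 1.2089


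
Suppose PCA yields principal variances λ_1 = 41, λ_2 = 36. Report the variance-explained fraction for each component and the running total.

Step 1 — total variance = trace(Sigma) = Σ λ_i = 41 + 36 = 77.

Step 2 — fraction explained by component i = λ_i / Σ λ:
  PC1: 41/77 = 0.5325
  PC2: 36/77 = 0.4675

Step 3 — cumulative fraction after k components = (λ_1 + ... + λ_k) / Σ λ:
  k = 1: 41/77 = 0.5325
  k = 2: (41 + 36)/77 = 77/77 = 1

Summary (fraction, with percent):

explained: PC1 0.5325 (53.25%), PC2 0.4675 (46.75%);  cumulative: 0.5325, 1


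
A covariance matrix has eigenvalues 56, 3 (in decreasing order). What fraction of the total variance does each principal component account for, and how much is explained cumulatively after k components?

Step 1 — total variance = trace(Sigma) = Σ λ_i = 56 + 3 = 59.

Step 2 — fraction explained by component i = λ_i / Σ λ:
  PC1: 56/59 = 0.9492
  PC2: 3/59 = 0.0508

Step 3 — cumulative fraction after k components = (λ_1 + ... + λ_k) / Σ λ:
  k = 1: 56/59 = 0.9492
  k = 2: (56 + 3)/59 = 59/59 = 1

Summary (fraction, with percent):

explained: PC1 0.9492 (94.92%), PC2 0.0508 (5.08%);  cumulative: 0.9492, 1


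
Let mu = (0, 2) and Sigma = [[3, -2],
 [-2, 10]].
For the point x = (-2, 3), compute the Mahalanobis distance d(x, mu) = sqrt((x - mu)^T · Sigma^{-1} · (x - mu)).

Step 1 — centre the observation: (x - mu) = (-2, 1).

Step 2 — invert Sigma. det(Sigma) = 3·10 - (-2)² = 26.
  Sigma^{-1} = (1/det) · [[d, -b], [-b, a]] = [[0.3846, 0.0769],
 [0.0769, 0.1154]].

Step 3 — form the quadratic (x - mu)^T · Sigma^{-1} · (x - mu):
  Sigma^{-1} · (x - mu) = (-0.6923, -0.0385).
  (x - mu)^T · [Sigma^{-1} · (x - mu)] = (-2)·(-0.6923) + (1)·(-0.0385) = 1.3462.

Step 4 — take square root: d = √(1.3462) ≈ 1.1602.

d(x, mu) = √(1.3462) ≈ 1.1602


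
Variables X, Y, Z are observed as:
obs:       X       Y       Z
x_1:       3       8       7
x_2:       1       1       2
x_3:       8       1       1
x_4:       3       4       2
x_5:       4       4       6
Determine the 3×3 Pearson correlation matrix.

Step 1 — column means:
  mean(X) = (3 + 1 + 8 + 3 + 4) / 5 = 19/5 = 3.8
  mean(Y) = (8 + 1 + 1 + 4 + 4) / 5 = 18/5 = 3.6
  mean(Z) = (7 + 2 + 1 + 2 + 6) / 5 = 18/5 = 3.6

Step 2 — sample variances and covariances s[i,j] = (1/(n-1)) · Σ_k (x_{k,i} - mean_i) · (x_{k,j} - mean_j), with n-1 = 4:
  s[X,X] = ((-0.8)·(-0.8) + (-2.8)·(-2.8) + (4.2)·(4.2) + (-0.8)·(-0.8) + (0.2)·(0.2)) / 4 = 26.8/4 = 6.7
  s[X,Y] = ((-0.8)·(4.4) + (-2.8)·(-2.6) + (4.2)·(-2.6) + (-0.8)·(0.4) + (0.2)·(0.4)) / 4 = -7.4/4 = -1.85
  s[X,Z] = ((-0.8)·(3.4) + (-2.8)·(-1.6) + (4.2)·(-2.6) + (-0.8)·(-1.6) + (0.2)·(2.4)) / 4 = -7.4/4 = -1.85
  s[Y,Y] = ((4.4)·(4.4) + (-2.6)·(-2.6) + (-2.6)·(-2.6) + (0.4)·(0.4) + (0.4)·(0.4)) / 4 = 33.2/4 = 8.3
  s[Y,Z] = ((4.4)·(3.4) + (-2.6)·(-1.6) + (-2.6)·(-2.6) + (0.4)·(-1.6) + (0.4)·(2.4)) / 4 = 26.2/4 = 6.55
  s[Z,Z] = ((3.4)·(3.4) + (-1.6)·(-1.6) + (-2.6)·(-2.6) + (-1.6)·(-1.6) + (2.4)·(2.4)) / 4 = 29.2/4 = 7.3
  Sample standard deviations s_i = √(s[i,i]):
  s(X) = √(6.7) = 2.5884
  s(Y) = √(8.3) = 2.881
  s(Z) = √(7.3) = 2.7019

Step 3 — r_{ij} = s_{ij} / (s_i · s_j):
  r[X,X] = 1 (diagonal).
  r[X,Y] = -1.85 / (2.5884 · 2.881) = -1.85 / 7.4572 = -0.2481
  r[X,Z] = -1.85 / (2.5884 · 2.7019) = -1.85 / 6.9936 = -0.2645
  r[Y,Y] = 1 (diagonal).
  r[Y,Z] = 6.55 / (2.881 · 2.7019) = 6.55 / 7.784 = 0.8415
  r[Z,Z] = 1 (diagonal).

R is symmetric with unit diagonal. Assembling:

R = [[1, -0.2481, -0.2645],
 [-0.2481, 1, 0.8415],
 [-0.2645, 0.8415, 1]]


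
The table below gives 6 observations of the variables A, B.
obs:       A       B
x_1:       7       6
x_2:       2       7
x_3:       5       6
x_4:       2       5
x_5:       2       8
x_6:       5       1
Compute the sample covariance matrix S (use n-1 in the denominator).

Step 1 — column means:
  mean(A) = (7 + 2 + 5 + 2 + 2 + 5) / 6 = 23/6 = 3.8333
  mean(B) = (6 + 7 + 6 + 5 + 8 + 1) / 6 = 33/6 = 5.5

Step 2 — sample covariance S[i,j] = (1/(n-1)) · Σ_k (x_{k,i} - mean_i) · (x_{k,j} - mean_j), with n-1 = 5.
  S[A,A] = ((3.1667)·(3.1667) + (-1.8333)·(-1.8333) + (1.1667)·(1.1667) + (-1.8333)·(-1.8333) + (-1.8333)·(-1.8333) + (1.1667)·(1.1667)) / 5 = 22.8333/5 = 4.5667
  S[A,B] = ((3.1667)·(0.5) + (-1.8333)·(1.5) + (1.1667)·(0.5) + (-1.8333)·(-0.5) + (-1.8333)·(2.5) + (1.1667)·(-4.5)) / 5 = -9.5/5 = -1.9
  S[B,B] = ((0.5)·(0.5) + (1.5)·(1.5) + (0.5)·(0.5) + (-0.5)·(-0.5) + (2.5)·(2.5) + (-4.5)·(-4.5)) / 5 = 29.5/5 = 5.9

S is symmetric (S[j,i] = S[i,j]). Assembling:

S = [[4.5667, -1.9],
 [-1.9, 5.9]]


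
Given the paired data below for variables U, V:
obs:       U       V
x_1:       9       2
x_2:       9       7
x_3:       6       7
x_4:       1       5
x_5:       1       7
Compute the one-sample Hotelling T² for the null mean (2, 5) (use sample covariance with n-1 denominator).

Step 1 — sample mean vector:
  mean(U) = (9 + 9 + 6 + 1 + 1) / 5 = 26/5 = 5.2
  mean(V) = (2 + 7 + 7 + 5 + 7) / 5 = 28/5 = 5.6
  x̄ = (5.2, 5.6),  deviation x̄ - mu_0 = (5.2, 5.6) - (2, 5) = (3.2, 0.6).

Step 2 — sample covariance matrix, S[i,j] = (1/(n-1)) · Σ_k (x_{k,i} - mean_i) · (x_{k,j} - mean_j), divisor n-1 = 4:
  S[U,U] = ((3.8)·(3.8) + (3.8)·(3.8) + (0.8)·(0.8) + (-4.2)·(-4.2) + (-4.2)·(-4.2)) / 4 = 64.8/4 = 16.2
  S[U,V] = ((3.8)·(-3.6) + (3.8)·(1.4) + (0.8)·(1.4) + (-4.2)·(-0.6) + (-4.2)·(1.4)) / 4 = -10.6/4 = -2.65
  S[V,V] = ((-3.6)·(-3.6) + (1.4)·(1.4) + (1.4)·(1.4) + (-0.6)·(-0.6) + (1.4)·(1.4)) / 4 = 19.2/4 = 4.8
  S = [[16.2, -2.65],
 [-2.65, 4.8]].

Step 3 — invert S. det(S) = 16.2·4.8 - (-2.65)² = 70.7375.
  S^{-1} = (1/det) · [[d, -b], [-b, a]] = [[0.0679, 0.0375],
 [0.0375, 0.229]].

Step 4 — quadratic form (x̄ - mu_0)^T · S^{-1} · (x̄ - mu_0):
  S^{-1} · (x̄ - mu_0) = (0.2396, 0.2573),
  (x̄ - mu_0)^T · [...] = (3.2)·(0.2396) + (0.6)·(0.2573) = 0.9212.

Step 5 — scale by n: T² = 5 · 0.9212 = 4.6058.

T² ≈ 4.6058


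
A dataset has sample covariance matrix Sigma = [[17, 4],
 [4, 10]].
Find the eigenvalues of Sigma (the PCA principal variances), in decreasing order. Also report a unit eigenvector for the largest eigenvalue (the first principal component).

Step 1 — characteristic polynomial of 2×2 Sigma:
  det(Sigma - λI) = λ² - trace · λ + det = 0.
  trace = 17 + 10 = 27, det = 17·10 - (4)² = 154.
Step 2 — discriminant:
  Δ = trace² - 4·det = 729 - 616 = 113.
Step 3 — eigenvalues:
  λ = (trace ± √Δ)/2 = (27 ± 10.6301)/2,
  λ_1 = 18.8151,  λ_2 = 8.1849.

Step 4 — unit eigenvector for λ_1: solve (Sigma - λ_1 I)v = 0. First row:
  (17 - 18.8151)·v_x + (4)·v_y = 0, i.e. (-1.8151)·v_x + (4)·v_y = 0,
  so v ∝ (b, λ_1 - a) = (4, 1.8151) = u.
  ||u|| = √((4)² + (1.8151)²) = √(19.2945) ≈ 4.3925,
  v_1 = u/||u|| ≈ (0.9106, 0.4132) (||v_1|| = 1).

λ_1 = 18.8151,  λ_2 = 8.1849;  v_1 ≈ (0.9106, 0.4132)


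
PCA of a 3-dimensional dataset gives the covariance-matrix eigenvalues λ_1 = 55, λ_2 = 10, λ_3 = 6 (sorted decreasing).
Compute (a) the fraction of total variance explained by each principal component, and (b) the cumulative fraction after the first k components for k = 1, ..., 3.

Step 1 — total variance = trace(Sigma) = Σ λ_i = 55 + 10 + 6 = 71.

Step 2 — fraction explained by component i = λ_i / Σ λ:
  PC1: 55/71 = 0.7746
  PC2: 10/71 = 0.1408
  PC3: 6/71 = 0.0845

Step 3 — cumulative fraction after k components = (λ_1 + ... + λ_k) / Σ λ:
  k = 1: 55/71 = 0.7746
  k = 2: (55 + 10)/71 = 65/71 = 0.9155
  k = 3: (55 + 10 + 6)/71 = 71/71 = 1

Summary (fraction, with percent):

explained: PC1 0.7746 (77.46%), PC2 0.1408 (14.08%), PC3 0.0845 (8.45%);  cumulative: 0.7746, 0.9155, 1


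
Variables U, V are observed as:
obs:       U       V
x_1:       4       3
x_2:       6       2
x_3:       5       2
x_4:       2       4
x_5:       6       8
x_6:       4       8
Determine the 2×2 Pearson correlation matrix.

Step 1 — column means:
  mean(U) = (4 + 6 + 5 + 2 + 6 + 4) / 6 = 27/6 = 4.5
  mean(V) = (3 + 2 + 2 + 4 + 8 + 8) / 6 = 27/6 = 4.5

Step 2 — sample variances and covariances s[i,j] = (1/(n-1)) · Σ_k (x_{k,i} - mean_i) · (x_{k,j} - mean_j), with n-1 = 5:
  s[U,U] = ((-0.5)·(-0.5) + (1.5)·(1.5) + (0.5)·(0.5) + (-2.5)·(-2.5) + (1.5)·(1.5) + (-0.5)·(-0.5)) / 5 = 11.5/5 = 2.3
  s[U,V] = ((-0.5)·(-1.5) + (1.5)·(-2.5) + (0.5)·(-2.5) + (-2.5)·(-0.5) + (1.5)·(3.5) + (-0.5)·(3.5)) / 5 = 0.5/5 = 0.1
  s[V,V] = ((-1.5)·(-1.5) + (-2.5)·(-2.5) + (-2.5)·(-2.5) + (-0.5)·(-0.5) + (3.5)·(3.5) + (3.5)·(3.5)) / 5 = 39.5/5 = 7.9
  Sample standard deviations s_i = √(s[i,i]):
  s(U) = √(2.3) = 1.5166
  s(V) = √(7.9) = 2.8107

Step 3 — r_{ij} = s_{ij} / (s_i · s_j):
  r[U,U] = 1 (diagonal).
  r[U,V] = 0.1 / (1.5166 · 2.8107) = 0.1 / 4.2626 = 0.0235
  r[V,V] = 1 (diagonal).

R is symmetric with unit diagonal. Assembling:

R = [[1, 0.0235],
 [0.0235, 1]]


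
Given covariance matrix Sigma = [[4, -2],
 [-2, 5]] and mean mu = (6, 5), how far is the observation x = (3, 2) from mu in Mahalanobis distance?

Step 1 — centre the observation: (x - mu) = (-3, -3).

Step 2 — invert Sigma. det(Sigma) = 4·5 - (-2)² = 16.
  Sigma^{-1} = (1/det) · [[d, -b], [-b, a]] = [[0.3125, 0.125],
 [0.125, 0.25]].

Step 3 — form the quadratic (x - mu)^T · Sigma^{-1} · (x - mu):
  Sigma^{-1} · (x - mu) = (-1.3125, -1.125).
  (x - mu)^T · [Sigma^{-1} · (x - mu)] = (-3)·(-1.3125) + (-3)·(-1.125) = 7.3125.

Step 4 — take square root: d = √(7.3125) ≈ 2.7042.

d(x, mu) = √(7.3125) ≈ 2.7042


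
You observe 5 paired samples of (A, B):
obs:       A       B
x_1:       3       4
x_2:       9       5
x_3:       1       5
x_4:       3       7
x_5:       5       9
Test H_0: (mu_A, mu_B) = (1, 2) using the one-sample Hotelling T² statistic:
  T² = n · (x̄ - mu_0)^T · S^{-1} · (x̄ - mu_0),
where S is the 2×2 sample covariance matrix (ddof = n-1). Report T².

Step 1 — sample mean vector:
  mean(A) = (3 + 9 + 1 + 3 + 5) / 5 = 21/5 = 4.2
  mean(B) = (4 + 5 + 5 + 7 + 9) / 5 = 30/5 = 6
  x̄ = (4.2, 6),  deviation x̄ - mu_0 = (4.2, 6) - (1, 2) = (3.2, 4).

Step 2 — sample covariance matrix, S[i,j] = (1/(n-1)) · Σ_k (x_{k,i} - mean_i) · (x_{k,j} - mean_j), divisor n-1 = 4:
  S[A,A] = ((-1.2)·(-1.2) + (4.8)·(4.8) + (-3.2)·(-3.2) + (-1.2)·(-1.2) + (0.8)·(0.8)) / 4 = 36.8/4 = 9.2
  S[A,B] = ((-1.2)·(-2) + (4.8)·(-1) + (-3.2)·(-1) + (-1.2)·(1) + (0.8)·(3)) / 4 = 2/4 = 0.5
  S[B,B] = ((-2)·(-2) + (-1)·(-1) + (-1)·(-1) + (1)·(1) + (3)·(3)) / 4 = 16/4 = 4
  S = [[9.2, 0.5],
 [0.5, 4]].

Step 3 — invert S. det(S) = 9.2·4 - (0.5)² = 36.55.
  S^{-1} = (1/det) · [[d, -b], [-b, a]] = [[0.1094, -0.0137],
 [-0.0137, 0.2517]].

Step 4 — quadratic form (x̄ - mu_0)^T · S^{-1} · (x̄ - mu_0):
  S^{-1} · (x̄ - mu_0) = (0.2955, 0.9631),
  (x̄ - mu_0)^T · [...] = (3.2)·(0.2955) + (4)·(0.9631) = 4.7978.

Step 5 — scale by n: T² = 5 · 4.7978 = 23.9891.

T² ≈ 23.9891


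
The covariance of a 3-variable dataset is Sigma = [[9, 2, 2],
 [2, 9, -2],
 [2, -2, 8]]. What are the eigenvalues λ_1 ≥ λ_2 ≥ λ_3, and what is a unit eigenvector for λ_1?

Step 1 — characteristic polynomial p(λ) = det(λI - Sigma) = λ³ - tr·λ² + c_1·λ - det, where tr = trace, c_1 = sum of the principal 2×2 minors, det = det(Sigma):
  tr = 9 + 9 + 8 = 26,
  c_1 = (9·9 - (2)²) + (9·8 - (2)²) + (9·8 - (-2)²) = 77 + 68 + 68 = 213,
  det = 9·(9·8 - (-2)²) - (2)·((2)·8 - (-2)·(2)) + (2)·((2)·(-2) - 9·(2)) = 9·(68) - (2)·(20) + (2)·(-22) = 528.
  So p(λ) = λ³ - 26λ² + 213λ - 528.
Step 2 — look for an integer root (rational root theorem: any rational root is an integer divisor of 528). Testing λ = 11:
  p(11) = 1331 - 3146 + 2343 - 528 = 0  ✓
  Dividing out (λ - 11): p(λ) = (λ - 11)(λ² - 15λ + 48).
Step 3 — remaining eigenvalues from the quadratic λ² - 15λ + 48 = 0:
  Δ = 15² - 4·48 = 225 - 192 = 33,  λ = (15 ± √33)/2 = (15 ± 5.7446)/2 ≈ 10.3723 or 4.6277.
  Sorted: λ_1 = 11,  λ_2 = 10.3723,  λ_3 = 4.6277  (check: sum = 26 = tr ✓).

Step 4 — unit eigenvector for λ_1 = 11: v spans the null space of (Sigma - λ_1 I), whose rows are
  r_1 = (-2, 2, 2),  r_2 = (2, -2, -2),  r_3 = (2, -2, -3).
  v is orthogonal to every row, so take v ∝ r_1 × r_3 = ((2)·(-3) - (2)·(-2), (2)·(2) - (-2)·(-3), (-2)·(-2) - (2)·(2)) = (-2, -2, 0).
  Rescale (divide by 2; multiply by -1 so the first nonzero entry is positive): u = (1, 1, 0).
  ||u|| = √((1)² + (1)² + (0)²) = √(2) ≈ 1.4142,  v_1 = u/||u|| ≈ (0.7071, 0.7071, 0) (||v_1|| = 1).

λ_1 = 11,  λ_2 = 10.3723,  λ_3 = 4.6277;  v_1 ≈ (0.7071, 0.7071, 0)


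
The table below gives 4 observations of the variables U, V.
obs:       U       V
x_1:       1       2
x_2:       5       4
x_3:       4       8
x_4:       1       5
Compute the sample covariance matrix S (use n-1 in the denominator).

Step 1 — column means:
  mean(U) = (1 + 5 + 4 + 1) / 4 = 11/4 = 2.75
  mean(V) = (2 + 4 + 8 + 5) / 4 = 19/4 = 4.75

Step 2 — sample covariance S[i,j] = (1/(n-1)) · Σ_k (x_{k,i} - mean_i) · (x_{k,j} - mean_j), with n-1 = 3.
  S[U,U] = ((-1.75)·(-1.75) + (2.25)·(2.25) + (1.25)·(1.25) + (-1.75)·(-1.75)) / 3 = 12.75/3 = 4.25
  S[U,V] = ((-1.75)·(-2.75) + (2.25)·(-0.75) + (1.25)·(3.25) + (-1.75)·(0.25)) / 3 = 6.75/3 = 2.25
  S[V,V] = ((-2.75)·(-2.75) + (-0.75)·(-0.75) + (3.25)·(3.25) + (0.25)·(0.25)) / 3 = 18.75/3 = 6.25

S is symmetric (S[j,i] = S[i,j]). Assembling:

S = [[4.25, 2.25],
 [2.25, 6.25]]


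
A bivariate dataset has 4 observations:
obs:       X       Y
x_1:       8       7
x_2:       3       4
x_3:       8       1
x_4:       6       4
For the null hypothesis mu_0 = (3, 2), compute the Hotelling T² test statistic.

Step 1 — sample mean vector:
  mean(X) = (8 + 3 + 8 + 6) / 4 = 25/4 = 6.25
  mean(Y) = (7 + 4 + 1 + 4) / 4 = 16/4 = 4
  x̄ = (6.25, 4),  deviation x̄ - mu_0 = (6.25, 4) - (3, 2) = (3.25, 2).

Step 2 — sample covariance matrix, S[i,j] = (1/(n-1)) · Σ_k (x_{k,i} - mean_i) · (x_{k,j} - mean_j), divisor n-1 = 3:
  S[X,X] = ((1.75)·(1.75) + (-3.25)·(-3.25) + (1.75)·(1.75) + (-0.25)·(-0.25)) / 3 = 16.75/3 = 5.5833
  S[X,Y] = ((1.75)·(3) + (-3.25)·(0) + (1.75)·(-3) + (-0.25)·(0)) / 3 = 0/3 = 0
  S[Y,Y] = ((3)·(3) + (0)·(0) + (-3)·(-3) + (0)·(0)) / 3 = 18/3 = 6
  S = [[5.5833, 0],
 [0, 6]].

Step 3 — invert S. det(S) = 5.5833·6 - (0)² = 33.5.
  S^{-1} = (1/det) · [[d, -b], [-b, a]] = [[0.1791, 0],
 [0, 0.1667]].

Step 4 — quadratic form (x̄ - mu_0)^T · S^{-1} · (x̄ - mu_0):
  S^{-1} · (x̄ - mu_0) = (0.5821, 0.3333),
  (x̄ - mu_0)^T · [...] = (3.25)·(0.5821) + (2)·(0.3333) = 2.5585.

Step 5 — scale by n: T² = 4 · 2.5585 = 10.2338.

T² ≈ 10.2338


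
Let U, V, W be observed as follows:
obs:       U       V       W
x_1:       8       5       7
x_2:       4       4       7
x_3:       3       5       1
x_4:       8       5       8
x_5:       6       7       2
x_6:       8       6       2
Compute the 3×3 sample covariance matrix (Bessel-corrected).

Step 1 — column means:
  mean(U) = (8 + 4 + 3 + 8 + 6 + 8) / 6 = 37/6 = 6.1667
  mean(V) = (5 + 4 + 5 + 5 + 7 + 6) / 6 = 32/6 = 5.3333
  mean(W) = (7 + 7 + 1 + 8 + 2 + 2) / 6 = 27/6 = 4.5

Step 2 — sample covariance S[i,j] = (1/(n-1)) · Σ_k (x_{k,i} - mean_i) · (x_{k,j} - mean_j), with n-1 = 5.
  S[U,U] = ((1.8333)·(1.8333) + (-2.1667)·(-2.1667) + (-3.1667)·(-3.1667) + (1.8333)·(1.8333) + (-0.1667)·(-0.1667) + (1.8333)·(1.8333)) / 5 = 24.8333/5 = 4.9667
  S[U,V] = ((1.8333)·(-0.3333) + (-2.1667)·(-1.3333) + (-3.1667)·(-0.3333) + (1.8333)·(-0.3333) + (-0.1667)·(1.6667) + (1.8333)·(0.6667)) / 5 = 3.6667/5 = 0.7333
  S[U,W] = ((1.8333)·(2.5) + (-2.1667)·(2.5) + (-3.1667)·(-3.5) + (1.8333)·(3.5) + (-0.1667)·(-2.5) + (1.8333)·(-2.5)) / 5 = 12.5/5 = 2.5
  S[V,V] = ((-0.3333)·(-0.3333) + (-1.3333)·(-1.3333) + (-0.3333)·(-0.3333) + (-0.3333)·(-0.3333) + (1.6667)·(1.6667) + (0.6667)·(0.6667)) / 5 = 5.3333/5 = 1.0667
  S[V,W] = ((-0.3333)·(2.5) + (-1.3333)·(2.5) + (-0.3333)·(-3.5) + (-0.3333)·(3.5) + (1.6667)·(-2.5) + (0.6667)·(-2.5)) / 5 = -10/5 = -2
  S[W,W] = ((2.5)·(2.5) + (2.5)·(2.5) + (-3.5)·(-3.5) + (3.5)·(3.5) + (-2.5)·(-2.5) + (-2.5)·(-2.5)) / 5 = 49.5/5 = 9.9

S is symmetric (S[j,i] = S[i,j]). Assembling:

S = [[4.9667, 0.7333, 2.5],
 [0.7333, 1.0667, -2],
 [2.5, -2, 9.9]]


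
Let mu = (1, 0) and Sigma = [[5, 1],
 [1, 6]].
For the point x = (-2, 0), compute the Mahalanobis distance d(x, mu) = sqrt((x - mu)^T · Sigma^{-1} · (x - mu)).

Step 1 — centre the observation: (x - mu) = (-3, 0).

Step 2 — invert Sigma. det(Sigma) = 5·6 - (1)² = 29.
  Sigma^{-1} = (1/det) · [[d, -b], [-b, a]] = [[0.2069, -0.0345],
 [-0.0345, 0.1724]].

Step 3 — form the quadratic (x - mu)^T · Sigma^{-1} · (x - mu):
  Sigma^{-1} · (x - mu) = (-0.6207, 0.1034).
  (x - mu)^T · [Sigma^{-1} · (x - mu)] = (-3)·(-0.6207) + (0)·(0.1034) = 1.8621.

Step 4 — take square root: d = √(1.8621) ≈ 1.3646.

d(x, mu) = √(1.8621) ≈ 1.3646


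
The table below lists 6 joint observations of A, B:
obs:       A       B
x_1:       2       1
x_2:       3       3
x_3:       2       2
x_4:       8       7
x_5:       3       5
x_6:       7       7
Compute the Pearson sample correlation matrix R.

Step 1 — column means:
  mean(A) = (2 + 3 + 2 + 8 + 3 + 7) / 6 = 25/6 = 4.1667
  mean(B) = (1 + 3 + 2 + 7 + 5 + 7) / 6 = 25/6 = 4.1667

Step 2 — sample variances and covariances s[i,j] = (1/(n-1)) · Σ_k (x_{k,i} - mean_i) · (x_{k,j} - mean_j), with n-1 = 5:
  s[A,A] = ((-2.1667)·(-2.1667) + (-1.1667)·(-1.1667) + (-2.1667)·(-2.1667) + (3.8333)·(3.8333) + (-1.1667)·(-1.1667) + (2.8333)·(2.8333)) / 5 = 34.8333/5 = 6.9667
  s[A,B] = ((-2.1667)·(-3.1667) + (-1.1667)·(-1.1667) + (-2.1667)·(-2.1667) + (3.8333)·(2.8333) + (-1.1667)·(0.8333) + (2.8333)·(2.8333)) / 5 = 30.8333/5 = 6.1667
  s[B,B] = ((-3.1667)·(-3.1667) + (-1.1667)·(-1.1667) + (-2.1667)·(-2.1667) + (2.8333)·(2.8333) + (0.8333)·(0.8333) + (2.8333)·(2.8333)) / 5 = 32.8333/5 = 6.5667
  Sample standard deviations s_i = √(s[i,i]):
  s(A) = √(6.9667) = 2.6394
  s(B) = √(6.5667) = 2.5626

Step 3 — r_{ij} = s_{ij} / (s_i · s_j):
  r[A,A] = 1 (diagonal).
  r[A,B] = 6.1667 / (2.6394 · 2.5626) = 6.1667 / 6.7637 = 0.9117
  r[B,B] = 1 (diagonal).

R is symmetric with unit diagonal. Assembling:

R = [[1, 0.9117],
 [0.9117, 1]]


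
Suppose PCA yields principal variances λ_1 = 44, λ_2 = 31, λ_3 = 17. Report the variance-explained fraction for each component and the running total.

Step 1 — total variance = trace(Sigma) = Σ λ_i = 44 + 31 + 17 = 92.

Step 2 — fraction explained by component i = λ_i / Σ λ:
  PC1: 44/92 = 0.4783
  PC2: 31/92 = 0.337
  PC3: 17/92 = 0.1848

Step 3 — cumulative fraction after k components = (λ_1 + ... + λ_k) / Σ λ:
  k = 1: 44/92 = 0.4783
  k = 2: (44 + 31)/92 = 75/92 = 0.8152
  k = 3: (44 + 31 + 17)/92 = 92/92 = 1

Summary (fraction, with percent):

explained: PC1 0.4783 (47.83%), PC2 0.337 (33.7%), PC3 0.1848 (18.48%);  cumulative: 0.4783, 0.8152, 1


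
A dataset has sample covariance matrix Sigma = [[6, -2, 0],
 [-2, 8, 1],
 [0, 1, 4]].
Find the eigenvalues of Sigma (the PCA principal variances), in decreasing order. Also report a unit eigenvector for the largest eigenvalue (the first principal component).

Step 1 — characteristic polynomial p(λ) = det(λI - Sigma) = λ³ - tr·λ² + c_1·λ - det, where tr = trace, c_1 = sum of the principal 2×2 minors, det = det(Sigma):
  tr = 6 + 8 + 4 = 18,
  c_1 = (6·8 - (-2)²) + (6·4 - (0)²) + (8·4 - (1)²) = 44 + 24 + 31 = 99,
  det = 6·(8·4 - (1)²) - (-2)·((-2)·4 - (1)·(0)) + (0)·((-2)·(1) - 8·(0)) = 6·(31) - (-2)·(-8) + (0)·(-2) = 170.
  So p(λ) = λ³ - 18λ² + 99λ - 170.
Step 2 — look for an integer root (rational root theorem: any rational root is an integer divisor of 170). Testing λ = 5:
  p(5) = 125 - 450 + 495 - 170 = 0  ✓
  Dividing out (λ - 5): p(λ) = (λ - 5)(λ² - 13λ + 34).
Step 3 — remaining eigenvalues from the quadratic λ² - 13λ + 34 = 0:
  Δ = 13² - 4·34 = 169 - 136 = 33,  λ = (13 ± √33)/2 = (13 ± 5.7446)/2 ≈ 9.3723 or 3.6277.
  Sorted: λ_1 = 9.3723,  λ_2 = 5,  λ_3 = 3.6277  (check: sum = 18 = tr ✓).

Step 4 — unit eigenvector for λ_1 ≈ 9.3723: v spans the null space of (Sigma - λ_1 I), whose rows are
  r_1 = (-3.3723, -2, 0),  r_2 = (-2, -1.3723, 1),  r_3 = (0, 1, -5.3723).
  v is orthogonal to every row, so take v ∝ r_1 × r_2 = ((-2)·(1) - (0)·(-1.3723), (0)·(-2) - (-3.3723)·(1), (-3.3723)·(-1.3723) - (-2)·(-2)) ≈ (-2, 3.3723, 0.6277).
  Rescale (multiply by -1 so the first nonzero entry is positive): u = (2, -3.3723, -0.6277).
  ||u|| = √((2)² + (-3.3723)² + (-0.6277)²) = √(15.7663) ≈ 3.9707,  v_1 = u/||u|| ≈ (0.5037, -0.8493, -0.1581) (||v_1|| = 1).

λ_1 = 9.3723,  λ_2 = 5,  λ_3 = 3.6277;  v_1 ≈ (0.5037, -0.8493, -0.1581)


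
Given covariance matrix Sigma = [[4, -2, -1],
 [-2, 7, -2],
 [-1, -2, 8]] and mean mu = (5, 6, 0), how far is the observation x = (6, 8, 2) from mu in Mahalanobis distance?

Step 1 — centre the observation: (x - mu) = (1, 2, 2).

Step 2 — invert Sigma (cofactor / det for 3×3, or solve directly):
  Sigma^{-1} = [[0.323, 0.1118, 0.0683],
 [0.1118, 0.1925, 0.0621],
 [0.0683, 0.0621, 0.1491]].

Step 3 — form the quadratic (x - mu)^T · Sigma^{-1} · (x - mu):
  Sigma^{-1} · (x - mu) = (0.6832, 0.6211, 0.4907).
  (x - mu)^T · [Sigma^{-1} · (x - mu)] = (1)·(0.6832) + (2)·(0.6211) + (2)·(0.4907) = 2.9068.

Step 4 — take square root: d = √(2.9068) ≈ 1.7049.

d(x, mu) = √(2.9068) ≈ 1.7049


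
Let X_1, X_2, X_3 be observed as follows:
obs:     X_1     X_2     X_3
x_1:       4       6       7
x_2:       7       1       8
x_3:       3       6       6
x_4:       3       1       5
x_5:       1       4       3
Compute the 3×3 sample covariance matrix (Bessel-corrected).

Step 1 — column means:
  mean(X_1) = (4 + 7 + 3 + 3 + 1) / 5 = 18/5 = 3.6
  mean(X_2) = (6 + 1 + 6 + 1 + 4) / 5 = 18/5 = 3.6
  mean(X_3) = (7 + 8 + 6 + 5 + 3) / 5 = 29/5 = 5.8

Step 2 — sample covariance S[i,j] = (1/(n-1)) · Σ_k (x_{k,i} - mean_i) · (x_{k,j} - mean_j), with n-1 = 4.
  S[X_1,X_1] = ((0.4)·(0.4) + (3.4)·(3.4) + (-0.6)·(-0.6) + (-0.6)·(-0.6) + (-2.6)·(-2.6)) / 4 = 19.2/4 = 4.8
  S[X_1,X_2] = ((0.4)·(2.4) + (3.4)·(-2.6) + (-0.6)·(2.4) + (-0.6)·(-2.6) + (-2.6)·(0.4)) / 4 = -8.8/4 = -2.2
  S[X_1,X_3] = ((0.4)·(1.2) + (3.4)·(2.2) + (-0.6)·(0.2) + (-0.6)·(-0.8) + (-2.6)·(-2.8)) / 4 = 15.6/4 = 3.9
  S[X_2,X_2] = ((2.4)·(2.4) + (-2.6)·(-2.6) + (2.4)·(2.4) + (-2.6)·(-2.6) + (0.4)·(0.4)) / 4 = 25.2/4 = 6.3
  S[X_2,X_3] = ((2.4)·(1.2) + (-2.6)·(2.2) + (2.4)·(0.2) + (-2.6)·(-0.8) + (0.4)·(-2.8)) / 4 = -1.4/4 = -0.35
  S[X_3,X_3] = ((1.2)·(1.2) + (2.2)·(2.2) + (0.2)·(0.2) + (-0.8)·(-0.8) + (-2.8)·(-2.8)) / 4 = 14.8/4 = 3.7

S is symmetric (S[j,i] = S[i,j]). Assembling:

S = [[4.8, -2.2, 3.9],
 [-2.2, 6.3, -0.35],
 [3.9, -0.35, 3.7]]


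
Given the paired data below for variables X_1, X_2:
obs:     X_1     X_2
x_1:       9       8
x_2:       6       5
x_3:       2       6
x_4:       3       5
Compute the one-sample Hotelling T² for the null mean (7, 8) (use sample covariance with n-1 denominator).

Step 1 — sample mean vector:
  mean(X_1) = (9 + 6 + 2 + 3) / 4 = 20/4 = 5
  mean(X_2) = (8 + 5 + 6 + 5) / 4 = 24/4 = 6
  x̄ = (5, 6),  deviation x̄ - mu_0 = (5, 6) - (7, 8) = (-2, -2).

Step 2 — sample covariance matrix, S[i,j] = (1/(n-1)) · Σ_k (x_{k,i} - mean_i) · (x_{k,j} - mean_j), divisor n-1 = 3:
  S[X_1,X_1] = ((4)·(4) + (1)·(1) + (-3)·(-3) + (-2)·(-2)) / 3 = 30/3 = 10
  S[X_1,X_2] = ((4)·(2) + (1)·(-1) + (-3)·(0) + (-2)·(-1)) / 3 = 9/3 = 3
  S[X_2,X_2] = ((2)·(2) + (-1)·(-1) + (0)·(0) + (-1)·(-1)) / 3 = 6/3 = 2
  S = [[10, 3],
 [3, 2]].

Step 3 — invert S. det(S) = 10·2 - (3)² = 11.
  S^{-1} = (1/det) · [[d, -b], [-b, a]] = [[0.1818, -0.2727],
 [-0.2727, 0.9091]].

Step 4 — quadratic form (x̄ - mu_0)^T · S^{-1} · (x̄ - mu_0):
  S^{-1} · (x̄ - mu_0) = (0.1818, -1.2727),
  (x̄ - mu_0)^T · [...] = (-2)·(0.1818) + (-2)·(-1.2727) = 2.1818.

Step 5 — scale by n: T² = 4 · 2.1818 = 8.7273.

T² ≈ 8.7273


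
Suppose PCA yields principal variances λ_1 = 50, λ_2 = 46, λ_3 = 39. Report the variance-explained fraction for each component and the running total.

Step 1 — total variance = trace(Sigma) = Σ λ_i = 50 + 46 + 39 = 135.

Step 2 — fraction explained by component i = λ_i / Σ λ:
  PC1: 50/135 = 0.3704
  PC2: 46/135 = 0.3407
  PC3: 39/135 = 0.2889

Step 3 — cumulative fraction after k components = (λ_1 + ... + λ_k) / Σ λ:
  k = 1: 50/135 = 0.3704
  k = 2: (50 + 46)/135 = 96/135 = 0.7111
  k = 3: (50 + 46 + 39)/135 = 135/135 = 1

Summary (fraction, with percent):

explained: PC1 0.3704 (37.04%), PC2 0.3407 (34.07%), PC3 0.2889 (28.89%);  cumulative: 0.3704, 0.7111, 1


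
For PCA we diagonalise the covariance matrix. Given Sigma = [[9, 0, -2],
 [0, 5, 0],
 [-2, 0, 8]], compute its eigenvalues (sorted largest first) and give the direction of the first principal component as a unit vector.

Step 1 — characteristic polynomial p(λ) = det(λI - Sigma) = λ³ - tr·λ² + c_1·λ - det, where tr = trace, c_1 = sum of the principal 2×2 minors, det = det(Sigma):
  tr = 9 + 5 + 8 = 22,
  c_1 = (9·5 - (0)²) + (9·8 - (-2)²) + (5·8 - (0)²) = 45 + 68 + 40 = 153,
  det = 9·(5·8 - (0)²) - (0)·((0)·8 - (0)·(-2)) + (-2)·((0)·(0) - 5·(-2)) = 9·(40) - (0)·(0) + (-2)·(10) = 340.
  So p(λ) = λ³ - 22λ² + 153λ - 340.
Step 2 — look for an integer root (rational root theorem: any rational root is an integer divisor of 340). Testing λ = 5:
  p(5) = 125 - 550 + 765 - 340 = 0  ✓
  Dividing out (λ - 5): p(λ) = (λ - 5)(λ² - 17λ + 68).
Step 3 — remaining eigenvalues from the quadratic λ² - 17λ + 68 = 0:
  Δ = 17² - 4·68 = 289 - 272 = 17,  λ = (17 ± √17)/2 = (17 ± 4.1231)/2 ≈ 10.5616 or 6.4384.
  Sorted: λ_1 = 10.5616,  λ_2 = 6.4384,  λ_3 = 5  (check: sum = 22 = tr ✓).

Step 4 — unit eigenvector for λ_1 ≈ 10.5616: v spans the null space of (Sigma - λ_1 I), whose rows are
  r_1 = (-1.5616, 0, -2),  r_2 = (0, -5.5616, 0),  r_3 = (-2, 0, -2.5616).
  v is orthogonal to every row, so take v ∝ r_1 × r_2 = ((0)·(0) - (-2)·(-5.5616), (-2)·(0) - (-1.5616)·(0), (-1.5616)·(-5.5616) - (0)·(0)) ≈ (-11.1231, 0, 8.6847).
  Rescale (multiply by -1 so the first nonzero entry is positive): u = (11.1231, 0, -8.6847).
  ||u|| = √((11.1231)² + (0)² + (-8.6847)²) = √(199.1468) ≈ 14.1119,  v_1 = u/||u|| ≈ (0.7882, 0, -0.6154) (||v_1|| = 1).

λ_1 = 10.5616,  λ_2 = 6.4384,  λ_3 = 5;  v_1 ≈ (0.7882, 0, -0.6154)
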